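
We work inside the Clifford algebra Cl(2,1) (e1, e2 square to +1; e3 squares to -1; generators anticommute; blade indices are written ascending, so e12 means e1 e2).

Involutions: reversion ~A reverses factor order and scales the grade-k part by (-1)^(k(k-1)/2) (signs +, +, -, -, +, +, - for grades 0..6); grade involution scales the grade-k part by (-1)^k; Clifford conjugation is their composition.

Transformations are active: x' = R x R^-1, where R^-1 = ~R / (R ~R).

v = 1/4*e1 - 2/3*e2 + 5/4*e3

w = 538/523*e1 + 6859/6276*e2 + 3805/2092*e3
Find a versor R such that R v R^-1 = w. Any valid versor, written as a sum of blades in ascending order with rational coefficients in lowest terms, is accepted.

Here q(v) = q(w) = -19/18; the classical choice R = v + w = 2675/2092*e1 + 2675/6276*e2 + 1605/523*e3 then realises v -> w under the sandwich.
Answer: 2675/2092*e1 + 2675/6276*e2 + 1605/523*e3


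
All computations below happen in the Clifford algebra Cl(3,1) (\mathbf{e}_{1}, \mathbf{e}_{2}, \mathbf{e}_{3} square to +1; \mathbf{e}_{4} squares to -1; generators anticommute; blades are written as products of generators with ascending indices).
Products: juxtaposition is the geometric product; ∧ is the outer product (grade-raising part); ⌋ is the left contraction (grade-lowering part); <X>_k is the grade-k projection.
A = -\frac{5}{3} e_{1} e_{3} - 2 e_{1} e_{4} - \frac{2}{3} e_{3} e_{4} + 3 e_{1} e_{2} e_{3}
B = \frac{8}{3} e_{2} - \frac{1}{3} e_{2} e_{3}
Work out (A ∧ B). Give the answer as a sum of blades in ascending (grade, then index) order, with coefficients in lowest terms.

step 1: \frac{40}{9} e_{1} e_{2} e_{3} + \frac{16}{3} e_{1} e_{2} e_{4} - \frac{16}{9} e_{2} e_{3} e_{4} + \frac{2}{3} e_{1} e_{2} e_{3} e_{4}
Answer: \frac{40}{9} e_{1} e_{2} e_{3} + \frac{16}{3} e_{1} e_{2} e_{4} - \frac{16}{9} e_{2} e_{3} e_{4} + \frac{2}{3} e_{1} e_{2} e_{3} e_{4}


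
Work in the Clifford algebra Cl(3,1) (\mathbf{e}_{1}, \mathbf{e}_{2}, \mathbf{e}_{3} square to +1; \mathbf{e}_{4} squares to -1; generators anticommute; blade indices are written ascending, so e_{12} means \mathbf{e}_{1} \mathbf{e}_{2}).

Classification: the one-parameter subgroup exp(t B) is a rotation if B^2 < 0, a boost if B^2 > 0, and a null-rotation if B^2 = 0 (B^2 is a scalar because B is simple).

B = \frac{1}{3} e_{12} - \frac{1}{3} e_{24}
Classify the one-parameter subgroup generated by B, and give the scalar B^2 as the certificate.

B^2 term by term: the squares give (\frac{1}{3})^2*(e_{12})^2 + (-\frac{1}{3})^2*(e_{24})^2 = \frac{1}{9}*(-1) + \frac{1}{9}*(+1) = 0 (each basis 2-blade squares to minus the product of its generators' squares); cross terms between blades sharing an index anticommute and cancel. So B^2 = 0.
Answer: null-rotation, certificate B^2 = 0. B^2 = 0 is basis-independent, so its sign is the whole story.


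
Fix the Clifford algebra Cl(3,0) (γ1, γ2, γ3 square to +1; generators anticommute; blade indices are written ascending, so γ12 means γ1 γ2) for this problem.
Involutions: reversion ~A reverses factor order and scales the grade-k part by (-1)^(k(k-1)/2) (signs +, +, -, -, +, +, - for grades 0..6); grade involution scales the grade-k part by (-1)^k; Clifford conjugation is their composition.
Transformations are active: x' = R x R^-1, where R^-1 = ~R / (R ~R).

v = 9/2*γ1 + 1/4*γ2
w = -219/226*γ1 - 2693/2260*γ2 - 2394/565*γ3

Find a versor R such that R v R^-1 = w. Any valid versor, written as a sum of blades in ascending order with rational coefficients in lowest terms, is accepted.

Sketch: the shared square 325/16 makes R = v + w = 399/113*γ1 - 532/565*γ2 - 2394/565*γ3 the natural versor; its sandwich fixes that direction, negates (v - w)/2, and sends v to w.
Answer: 399/113*γ1 - 532/565*γ2 - 2394/565*γ3


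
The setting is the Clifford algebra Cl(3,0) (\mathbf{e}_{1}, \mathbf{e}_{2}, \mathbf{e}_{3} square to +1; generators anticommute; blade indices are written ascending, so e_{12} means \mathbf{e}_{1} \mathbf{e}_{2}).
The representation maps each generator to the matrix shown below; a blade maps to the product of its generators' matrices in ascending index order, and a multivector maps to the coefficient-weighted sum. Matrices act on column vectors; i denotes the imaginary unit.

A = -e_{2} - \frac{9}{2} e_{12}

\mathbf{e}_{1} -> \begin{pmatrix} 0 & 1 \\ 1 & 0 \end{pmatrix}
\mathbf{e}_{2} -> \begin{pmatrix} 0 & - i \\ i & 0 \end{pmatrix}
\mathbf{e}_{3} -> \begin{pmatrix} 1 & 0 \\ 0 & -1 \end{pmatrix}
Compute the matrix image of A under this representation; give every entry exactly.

Bivector images (products of the table entries): rho(e_{12}) = rho(\mathbf{e}_{1})rho(\mathbf{e}_{2}) = \begin{pmatrix} i & 0 \\ 0 & - i \end{pmatrix}.
M = (-1)*rho(e_{2}) + (-\frac{9}{2})*rho(e_{12}), summed entrywise:
Answer: \begin{pmatrix} - \frac{9 i}{2} & i \\ - i & \frac{9 i}{2} \end{pmatrix}


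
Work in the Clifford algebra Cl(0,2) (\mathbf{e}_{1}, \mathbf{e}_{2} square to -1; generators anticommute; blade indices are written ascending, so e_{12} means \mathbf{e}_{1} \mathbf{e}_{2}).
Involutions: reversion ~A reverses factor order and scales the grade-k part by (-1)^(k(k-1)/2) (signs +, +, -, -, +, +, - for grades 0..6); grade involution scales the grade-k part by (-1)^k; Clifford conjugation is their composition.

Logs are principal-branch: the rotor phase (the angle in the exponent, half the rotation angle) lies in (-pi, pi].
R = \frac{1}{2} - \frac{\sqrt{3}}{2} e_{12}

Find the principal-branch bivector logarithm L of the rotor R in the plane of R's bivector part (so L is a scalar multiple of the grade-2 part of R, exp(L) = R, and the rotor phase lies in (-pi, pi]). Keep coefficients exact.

The scalar part of R is \frac{1}{2}, so the principal-branch rotor phase is pinned; divide the bivector part by its sine to get the unit plane — L is the phase times that plane.
Concretely: cos(phase) = \frac{1}{2} gives phase = ±\frac{\pi}{3}, and since phase/sin(phase) is even the sign is immaterial: L = (phase/sin(phase)) * <R>_2 = (\frac{2 \sqrt{3} \pi}{9}) * <R>_2.
Answer: - \frac{\pi}{3} e_{12}


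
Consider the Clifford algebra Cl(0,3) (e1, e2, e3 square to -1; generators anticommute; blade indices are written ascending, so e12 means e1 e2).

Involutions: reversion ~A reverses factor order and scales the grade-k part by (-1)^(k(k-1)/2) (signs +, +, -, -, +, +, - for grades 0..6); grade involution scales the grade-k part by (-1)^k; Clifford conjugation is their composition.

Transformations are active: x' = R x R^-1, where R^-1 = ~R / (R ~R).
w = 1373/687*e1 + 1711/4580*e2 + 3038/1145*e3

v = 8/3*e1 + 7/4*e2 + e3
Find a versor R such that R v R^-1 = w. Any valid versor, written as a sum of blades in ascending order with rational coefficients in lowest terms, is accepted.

Equal squares first: v^2 = w^2 = -1609/144. Then v + w = 3205/687*e1 + 4863/2290*e2 + 4183/1145*e3 is a versor taking v to w, provided it is invertible.
Answer: 3205/687*e1 + 4863/2290*e2 + 4183/1145*e3


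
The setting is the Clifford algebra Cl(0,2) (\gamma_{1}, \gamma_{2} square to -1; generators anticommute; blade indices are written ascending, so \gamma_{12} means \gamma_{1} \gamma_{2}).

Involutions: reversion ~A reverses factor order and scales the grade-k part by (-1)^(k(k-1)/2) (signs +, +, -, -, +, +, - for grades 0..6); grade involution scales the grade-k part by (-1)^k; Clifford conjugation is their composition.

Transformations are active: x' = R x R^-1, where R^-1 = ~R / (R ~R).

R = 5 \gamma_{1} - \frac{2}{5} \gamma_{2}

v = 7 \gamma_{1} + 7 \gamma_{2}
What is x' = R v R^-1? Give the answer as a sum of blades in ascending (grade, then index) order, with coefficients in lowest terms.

~R = 5 \gamma_{1} - \frac{2}{5} \gamma_{2}, and R ~R = -\frac{629}{25}, so R^-1 = ~R / (-\frac{629}{25}).
R v = -\frac{161}{5} + \frac{189}{5} \gamma_{12}
Answer: \frac{3647}{629} \gamma_{1} - \frac{5047}{629} \gamma_{2}


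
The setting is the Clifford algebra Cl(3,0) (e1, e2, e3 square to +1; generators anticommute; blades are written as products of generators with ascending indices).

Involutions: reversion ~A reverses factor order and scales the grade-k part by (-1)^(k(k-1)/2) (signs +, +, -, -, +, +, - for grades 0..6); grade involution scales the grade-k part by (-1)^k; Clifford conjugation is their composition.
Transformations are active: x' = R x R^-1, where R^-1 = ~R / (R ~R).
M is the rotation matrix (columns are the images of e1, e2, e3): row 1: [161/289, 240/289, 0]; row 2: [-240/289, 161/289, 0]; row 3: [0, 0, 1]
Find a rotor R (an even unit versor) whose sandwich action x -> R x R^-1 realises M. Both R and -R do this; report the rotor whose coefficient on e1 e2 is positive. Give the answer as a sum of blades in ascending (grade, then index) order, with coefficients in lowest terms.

Method: write R = a + b12*e1 e2 + b13*e1 e3 + b23*e2 e3 with a^2 + b12^2 + b13^2 + b23^2 = 1 (so R^-1 = ~R). Expanding the columns R e_j ~R gives tr M = 4a^2 - 1 and, from the antisymmetric part, M21 - M12 = -4a*b12, M13 - M31 = 4a*b13, M32 - M23 = -4a*b23.
Here tr M = 611/289, so a^2 = (1 + tr M)/4 = 225/289 and a = ±15/17. Taking a = 15/17: M21 - M12 = -480/289, M13 - M31 = 0, M32 - M23 = 0, giving b12 = 8/17, b13 = 0, b23 = 0, i.e. R = 15/17 + 8/17*e1 e2.
Its e1 e2 coefficient is already positive.
Answer: 15/17 + 8/17*e1 e2. Uniqueness: Spin(3) -> SO(3) maps R and -R to the same rotation of trace 611/289; fixing the sign of the e1 e2 coefficient removes the ambiguity.


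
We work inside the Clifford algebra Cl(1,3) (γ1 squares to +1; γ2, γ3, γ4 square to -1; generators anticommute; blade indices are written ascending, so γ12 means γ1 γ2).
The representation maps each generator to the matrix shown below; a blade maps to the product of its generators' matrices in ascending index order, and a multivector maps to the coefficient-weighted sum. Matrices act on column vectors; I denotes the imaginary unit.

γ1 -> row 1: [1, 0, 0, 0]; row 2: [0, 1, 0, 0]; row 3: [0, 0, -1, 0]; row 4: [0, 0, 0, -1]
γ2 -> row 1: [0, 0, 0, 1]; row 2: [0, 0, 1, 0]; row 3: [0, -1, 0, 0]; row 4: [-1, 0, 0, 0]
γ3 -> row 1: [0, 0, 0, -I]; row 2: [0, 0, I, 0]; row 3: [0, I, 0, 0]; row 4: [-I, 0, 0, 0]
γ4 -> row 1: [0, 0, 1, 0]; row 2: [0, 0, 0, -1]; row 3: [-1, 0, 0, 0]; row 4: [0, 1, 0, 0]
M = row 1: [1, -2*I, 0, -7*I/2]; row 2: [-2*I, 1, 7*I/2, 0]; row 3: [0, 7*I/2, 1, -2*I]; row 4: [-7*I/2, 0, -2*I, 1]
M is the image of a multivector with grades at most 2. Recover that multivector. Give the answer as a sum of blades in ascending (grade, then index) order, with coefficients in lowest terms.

Method: the blade images are trace-orthogonal — tr(rho(e_A) rho(e_B)^-1) = 4 if A = B and 0 otherwise — and rho(e_A)^-1 = (e_A)^2 * rho(e_A) with (e_A)^2 = +1 or -1, so the coefficient of e_A in the preimage is (e_A)^2 * tr(M rho(e_A))/4.
Nonzero projections over blades of grade <= 2: 1: (1)^2 = +1, tr(M 1) = 4, coefficient 1; γ3: (γ3)^2 = -1, tr(M rho(γ3)) = -14, coefficient 7/2; γ34: (γ34)^2 = -1, tr(M rho(γ34)) = -8, coefficient 2. Every other blade of grade <= 2 projects to 0.
Answer: 1 + 7/2*γ3 + 2*γ34


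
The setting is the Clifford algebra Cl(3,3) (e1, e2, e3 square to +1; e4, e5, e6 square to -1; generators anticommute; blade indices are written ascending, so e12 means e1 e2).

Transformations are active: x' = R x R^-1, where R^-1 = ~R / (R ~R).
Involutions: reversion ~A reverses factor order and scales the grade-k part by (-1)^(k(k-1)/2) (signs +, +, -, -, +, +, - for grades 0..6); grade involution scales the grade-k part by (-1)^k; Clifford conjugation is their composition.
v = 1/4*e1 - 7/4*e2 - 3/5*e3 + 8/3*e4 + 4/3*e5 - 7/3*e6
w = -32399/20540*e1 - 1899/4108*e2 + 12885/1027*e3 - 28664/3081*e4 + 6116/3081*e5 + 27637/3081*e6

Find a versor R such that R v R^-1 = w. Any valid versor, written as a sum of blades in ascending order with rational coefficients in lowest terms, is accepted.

Take R = v + w = -6816/5135*e1 - 2272/1027*e2 + 61344/5135*e3 - 6816/1027*e4 + 3408/1027*e5 + 6816/1027*e6. Because q(v) = q(w) = -6509/600, conjugation by R sends v exactly to w.
Answer: -6816/5135*e1 - 2272/1027*e2 + 61344/5135*e3 - 6816/1027*e4 + 3408/1027*e5 + 6816/1027*e6


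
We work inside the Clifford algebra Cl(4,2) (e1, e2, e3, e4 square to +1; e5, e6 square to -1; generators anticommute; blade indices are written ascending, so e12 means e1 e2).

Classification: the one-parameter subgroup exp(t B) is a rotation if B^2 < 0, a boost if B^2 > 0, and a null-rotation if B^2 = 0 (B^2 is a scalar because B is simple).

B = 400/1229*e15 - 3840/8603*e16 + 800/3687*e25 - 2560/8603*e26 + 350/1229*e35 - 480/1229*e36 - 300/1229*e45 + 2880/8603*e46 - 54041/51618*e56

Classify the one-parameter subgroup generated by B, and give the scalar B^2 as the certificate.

B^2 term by term: the squares give (400/1229)^2*(e15)^2 + (-3840/8603)^2*(e16)^2 + (800/3687)^2*(e25)^2 + (-2560/8603)^2*(e26)^2 + (350/1229)^2*(e35)^2 + (-480/1229)^2*(e36)^2 + (-300/1229)^2*(e45)^2 + (2880/8603)^2*(e46)^2 + (-54041/51618)^2*(e56)^2 = 160000/1510441*(+1) + 14745600/74011609*(+1) + 640000/13593969*(+1) + 6553600/74011609*(+1) + 122500/1510441*(+1) + 230400/1510441*(+1) + 90000/1510441*(+1) + 8294400/74011609*(+1) + 2920429681/2664417924*(-1) = -1/4 (each basis 2-blade squares to minus the product of its generators' squares); cross terms between blades sharing an index anticommute and cancel; the commuting (index-disjoint) pairs give grade-4 terms 2*c*c'*(blade product), which cancel blade by blade — e1256: 2048000/10573087 - 2048000/10573087 = 0; e1356: 384000/1510441 - 384000/1510441 = 0; e1456: -2304000/10573087 + 2304000/10573087 = 0; e2356: 256000/1510441 - 256000/1510441 = 0; e2456: -1536000/10573087 + 1536000/10573087 = 0; e3456: -288000/1510441 + 288000/1510441 = 0 — confirming B is simple. So B^2 = -1/4.
Answer: rotation, certificate B^2 = -1/4. Check the certificate: B^2 = -1/4, and that sign is decisive whatever form B takes.


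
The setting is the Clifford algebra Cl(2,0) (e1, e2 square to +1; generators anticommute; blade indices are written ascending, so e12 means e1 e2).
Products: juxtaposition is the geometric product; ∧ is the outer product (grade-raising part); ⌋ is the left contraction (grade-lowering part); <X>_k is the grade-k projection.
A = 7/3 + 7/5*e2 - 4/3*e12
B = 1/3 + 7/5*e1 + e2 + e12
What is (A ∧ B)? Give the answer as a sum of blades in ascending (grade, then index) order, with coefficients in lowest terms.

step 1: 7/9 + 49/15*e1 + 14/5*e2 - 16/225*e12
Answer: 7/9 + 49/15*e1 + 14/5*e2 - 16/225*e12


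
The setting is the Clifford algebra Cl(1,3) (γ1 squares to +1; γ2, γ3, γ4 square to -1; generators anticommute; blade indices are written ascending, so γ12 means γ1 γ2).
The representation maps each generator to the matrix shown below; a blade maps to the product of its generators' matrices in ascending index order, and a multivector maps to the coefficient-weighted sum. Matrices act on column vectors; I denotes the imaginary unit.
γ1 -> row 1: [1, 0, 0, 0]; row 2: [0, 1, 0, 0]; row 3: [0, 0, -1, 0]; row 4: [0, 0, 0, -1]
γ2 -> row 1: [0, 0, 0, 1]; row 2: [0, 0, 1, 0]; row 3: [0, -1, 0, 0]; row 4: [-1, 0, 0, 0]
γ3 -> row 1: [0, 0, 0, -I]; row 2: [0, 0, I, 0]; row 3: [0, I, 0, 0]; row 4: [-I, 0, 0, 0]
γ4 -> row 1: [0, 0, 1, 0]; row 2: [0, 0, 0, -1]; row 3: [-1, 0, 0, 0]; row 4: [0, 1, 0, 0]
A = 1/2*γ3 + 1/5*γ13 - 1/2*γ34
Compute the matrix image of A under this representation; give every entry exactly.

Bivector images (products of the table entries): rho(γ13) = rho(γ1)rho(γ3) = row 1: [0, 0, 0, -I]; row 2: [0, 0, I, 0]; row 3: [0, -I, 0, 0]; row 4: [I, 0, 0, 0]; rho(γ34) = rho(γ3)rho(γ4) = row 1: [0, -I, 0, 0]; row 2: [-I, 0, 0, 0]; row 3: [0, 0, 0, -I]; row 4: [0, 0, -I, 0].
M = (1/2)*rho(γ3) + (1/5)*rho(γ13) + (-1/2)*rho(γ34), summed entrywise:
Answer: row 1: [0, I/2, 0, -7*I/10]; row 2: [I/2, 0, 7*I/10, 0]; row 3: [0, 3*I/10, 0, I/2]; row 4: [-3*I/10, 0, I/2, 0]


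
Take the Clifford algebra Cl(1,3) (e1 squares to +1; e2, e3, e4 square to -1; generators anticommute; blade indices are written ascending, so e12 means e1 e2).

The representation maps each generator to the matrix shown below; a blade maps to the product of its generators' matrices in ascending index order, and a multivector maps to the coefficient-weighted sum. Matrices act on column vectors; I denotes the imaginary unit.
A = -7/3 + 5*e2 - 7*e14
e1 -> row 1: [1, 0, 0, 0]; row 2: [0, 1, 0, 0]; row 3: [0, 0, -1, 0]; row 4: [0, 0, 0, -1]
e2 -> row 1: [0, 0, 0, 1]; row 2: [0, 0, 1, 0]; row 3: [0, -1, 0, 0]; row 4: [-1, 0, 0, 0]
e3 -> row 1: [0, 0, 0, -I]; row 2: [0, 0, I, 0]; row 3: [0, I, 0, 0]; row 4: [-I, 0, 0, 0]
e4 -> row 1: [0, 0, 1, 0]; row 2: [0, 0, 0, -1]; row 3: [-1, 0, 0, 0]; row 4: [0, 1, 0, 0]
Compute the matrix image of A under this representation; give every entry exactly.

Bivector images (products of the table entries): rho(e14) = rho(e1)rho(e4) = row 1: [0, 0, 1, 0]; row 2: [0, 0, 0, -1]; row 3: [1, 0, 0, 0]; row 4: [0, -1, 0, 0].
M = (-7/3)*1 + (5)*rho(e2) + (-7)*rho(e14), summed entrywise (1 is the identity matrix):
Answer: row 1: [-7/3, 0, -7, 5]; row 2: [0, -7/3, 5, 7]; row 3: [-7, -5, -7/3, 0]; row 4: [-5, 7, 0, -7/3]


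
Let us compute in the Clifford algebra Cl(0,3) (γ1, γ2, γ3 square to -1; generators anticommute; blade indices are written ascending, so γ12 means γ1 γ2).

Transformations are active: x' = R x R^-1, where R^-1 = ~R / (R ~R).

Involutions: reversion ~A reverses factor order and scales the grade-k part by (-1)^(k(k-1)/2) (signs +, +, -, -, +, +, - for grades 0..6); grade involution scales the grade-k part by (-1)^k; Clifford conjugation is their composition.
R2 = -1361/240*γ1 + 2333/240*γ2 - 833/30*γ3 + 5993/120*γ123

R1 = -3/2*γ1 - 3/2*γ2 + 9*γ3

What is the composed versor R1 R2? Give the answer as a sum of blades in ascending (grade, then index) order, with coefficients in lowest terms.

Distribute over the terms of R1 (each basis-blade product reordered to ascending indices, repeated generators contracted through their squares):
(-3/2*γ1) R2 = -1361/160 - 2333/160*γ12 + 833/20*γ13 + 5993/80*γ23
(-3/2*γ2) R2 = 2333/160 - 1361/160*γ12 - 5993/80*γ13 + 833/20*γ23
(9*γ3) R2 = 2499/10 - 17979/40*γ12 + 4083/80*γ13 - 6999/80*γ23
Summing the partial products and collecting blades:
Answer: 10239/40 - 7561/16*γ12 + 711/40*γ13 + 1163/40*γ23


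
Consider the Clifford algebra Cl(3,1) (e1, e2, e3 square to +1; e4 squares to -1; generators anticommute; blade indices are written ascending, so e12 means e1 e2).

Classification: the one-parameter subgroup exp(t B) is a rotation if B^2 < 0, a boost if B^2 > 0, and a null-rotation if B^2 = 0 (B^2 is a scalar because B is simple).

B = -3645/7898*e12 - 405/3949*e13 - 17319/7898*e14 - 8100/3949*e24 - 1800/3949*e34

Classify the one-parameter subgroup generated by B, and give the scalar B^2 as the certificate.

B^2 term by term: the squares give (-3645/7898)^2*(e12)^2 + (-405/3949)^2*(e13)^2 + (-17319/7898)^2*(e14)^2 + (-8100/3949)^2*(e24)^2 + (-1800/3949)^2*(e34)^2 = 13286025/62378404*(-1) + 164025/15594601*(-1) + 299947761/62378404*(+1) + 65610000/15594601*(+1) + 3240000/15594601*(+1) = 9 (each basis 2-blade squares to minus the product of its generators' squares); cross terms between blades sharing an index anticommute and cancel; the commuting (index-disjoint) pairs give grade-4 terms 2*c*c'*(blade product), which cancel blade by blade — e1234: 6561000/15594601 - 6561000/15594601 = 0 — confirming B is simple. So B^2 = 9.
Answer: boost, certificate B^2 = 9. Key observation: B^2 = 9 is a conjugation invariant, so its sign decides the class regardless of the surface form of B.


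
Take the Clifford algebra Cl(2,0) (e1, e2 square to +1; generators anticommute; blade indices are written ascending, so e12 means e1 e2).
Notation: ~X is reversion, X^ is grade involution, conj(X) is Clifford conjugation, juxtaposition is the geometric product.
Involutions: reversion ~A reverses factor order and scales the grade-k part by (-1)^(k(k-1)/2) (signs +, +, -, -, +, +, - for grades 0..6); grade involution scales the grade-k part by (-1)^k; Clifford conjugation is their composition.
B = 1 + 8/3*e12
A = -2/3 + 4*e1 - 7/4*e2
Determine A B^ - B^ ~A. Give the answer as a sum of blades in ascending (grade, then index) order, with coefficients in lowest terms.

first term: -2/3 + 26/3*e1 + 107/12*e2 - 16/9*e12
second term: -2/3 - 2/3*e1 - 149/12*e2 - 16/9*e12
Answer: 28/3*e1 + 64/3*e2


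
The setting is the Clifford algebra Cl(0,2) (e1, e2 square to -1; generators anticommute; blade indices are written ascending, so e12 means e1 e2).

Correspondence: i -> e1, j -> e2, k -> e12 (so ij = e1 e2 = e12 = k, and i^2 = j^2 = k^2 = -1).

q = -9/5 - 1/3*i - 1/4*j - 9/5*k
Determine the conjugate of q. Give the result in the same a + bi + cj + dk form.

In blades: q = -9/5 - 1/3*e1 - 1/4*e2 - 9/5*e12.
Conjugation here is Clifford conjugation: the scalar is fixed and the grade-1 and grade-2 blades all flip sign, giving -9/5 + 1/3*e1 + 1/4*e2 + 9/5*e12; translating back:
Answer: -9/5 + 1/3*i + 1/4*j + 9/5*k


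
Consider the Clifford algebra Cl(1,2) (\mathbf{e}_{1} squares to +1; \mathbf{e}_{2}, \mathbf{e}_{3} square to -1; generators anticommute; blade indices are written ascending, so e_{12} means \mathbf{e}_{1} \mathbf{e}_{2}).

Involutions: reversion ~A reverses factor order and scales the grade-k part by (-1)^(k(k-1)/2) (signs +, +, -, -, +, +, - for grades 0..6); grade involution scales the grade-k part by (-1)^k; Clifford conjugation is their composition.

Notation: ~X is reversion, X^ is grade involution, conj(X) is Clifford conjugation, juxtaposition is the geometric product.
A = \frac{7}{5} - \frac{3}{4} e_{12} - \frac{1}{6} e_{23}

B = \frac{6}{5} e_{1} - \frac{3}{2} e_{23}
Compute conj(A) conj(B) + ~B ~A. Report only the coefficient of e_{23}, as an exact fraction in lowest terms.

first term: -\frac{1}{4} - \frac{42}{25} e_{1} + \frac{9}{10} e_{2} - \frac{9}{8} e_{13} + \frac{21}{10} e_{23} - \frac{1}{5} e_{123}
second term: -\frac{1}{4} + \frac{42}{25} e_{1} + \frac{9}{10} e_{2} + \frac{9}{8} e_{13} + \frac{21}{10} e_{23} + \frac{1}{5} e_{123}
Answer: \frac{21}{5}


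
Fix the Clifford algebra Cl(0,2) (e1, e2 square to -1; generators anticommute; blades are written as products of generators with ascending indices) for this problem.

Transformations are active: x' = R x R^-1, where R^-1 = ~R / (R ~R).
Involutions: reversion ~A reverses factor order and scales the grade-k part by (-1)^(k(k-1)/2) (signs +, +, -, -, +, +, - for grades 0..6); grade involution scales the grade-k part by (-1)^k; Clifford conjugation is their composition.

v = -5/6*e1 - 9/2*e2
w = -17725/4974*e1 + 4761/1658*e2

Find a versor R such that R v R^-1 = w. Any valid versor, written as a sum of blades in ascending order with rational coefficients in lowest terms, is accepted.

Here q(v) = q(w) = -377/18; the classical choice R = v + w = -3645/829*e1 - 1350/829*e2 then realises v -> w under the sandwich.
Answer: -3645/829*e1 - 1350/829*e2


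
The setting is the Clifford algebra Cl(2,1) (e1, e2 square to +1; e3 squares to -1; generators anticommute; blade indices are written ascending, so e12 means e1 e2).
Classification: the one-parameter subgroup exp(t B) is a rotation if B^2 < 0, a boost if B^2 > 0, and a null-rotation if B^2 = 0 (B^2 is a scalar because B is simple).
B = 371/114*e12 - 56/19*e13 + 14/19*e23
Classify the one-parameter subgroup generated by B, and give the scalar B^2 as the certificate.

B^2 term by term: the squares give (371/114)^2*(e12)^2 + (-56/19)^2*(e13)^2 + (14/19)^2*(e23)^2 = 137641/12996*(-1) + 3136/361*(+1) + 196/361*(+1) = -49/36 (each basis 2-blade squares to minus the product of its generators' squares); cross terms between blades sharing an index anticommute and cancel. So B^2 = -49/36.
Answer: rotation, certificate B^2 = -49/36. The scalar -49/36 is the complete invariant here: its sign names the subgroup type.


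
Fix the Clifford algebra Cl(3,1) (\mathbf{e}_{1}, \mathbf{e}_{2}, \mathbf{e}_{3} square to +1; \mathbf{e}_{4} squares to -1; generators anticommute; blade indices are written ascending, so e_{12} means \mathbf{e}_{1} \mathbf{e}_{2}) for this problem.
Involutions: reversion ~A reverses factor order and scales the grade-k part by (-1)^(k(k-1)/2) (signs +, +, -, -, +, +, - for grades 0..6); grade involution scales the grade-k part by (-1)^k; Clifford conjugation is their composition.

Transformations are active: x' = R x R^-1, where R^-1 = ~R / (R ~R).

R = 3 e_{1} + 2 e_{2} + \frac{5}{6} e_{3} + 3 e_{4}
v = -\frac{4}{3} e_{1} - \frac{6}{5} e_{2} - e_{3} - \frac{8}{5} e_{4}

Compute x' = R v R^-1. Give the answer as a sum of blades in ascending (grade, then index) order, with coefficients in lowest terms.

~R = 3 e_{1} + 2 e_{2} + \frac{5}{6} e_{3} + 3 e_{4}, and R ~R = \frac{169}{36}, so R^-1 = ~R / (\frac{169}{36}).
R v = -\frac{73}{30} - \frac{14}{15} e_{12} - \frac{17}{9} e_{13} - \frac{4}{5} e_{14} - e_{23} + \frac{2}{5} e_{24} + \frac{5}{3} e_{34}
Answer: -\frac{4504}{2535} e_{1} - \frac{738}{845} e_{2} + \frac{23}{169} e_{3} - \frac{1276}{845} e_{4}


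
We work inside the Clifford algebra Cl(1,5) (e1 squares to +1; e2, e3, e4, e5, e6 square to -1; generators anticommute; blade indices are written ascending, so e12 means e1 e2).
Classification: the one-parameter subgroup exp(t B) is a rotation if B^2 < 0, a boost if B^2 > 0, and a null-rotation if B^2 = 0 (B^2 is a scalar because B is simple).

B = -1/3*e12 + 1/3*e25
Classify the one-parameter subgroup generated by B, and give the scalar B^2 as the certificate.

B^2 term by term: the squares give (-1/3)^2*(e12)^2 + (1/3)^2*(e25)^2 = 1/9*(+1) + 1/9*(-1) = 0 (each basis 2-blade squares to minus the product of its generators' squares); cross terms between blades sharing an index anticommute and cancel. So B^2 = 0.
Answer: null-rotation, certificate B^2 = 0. Note: conjugating B changes its blade decomposition but never the scalar B^2 = 0, whose sign settles the classification.


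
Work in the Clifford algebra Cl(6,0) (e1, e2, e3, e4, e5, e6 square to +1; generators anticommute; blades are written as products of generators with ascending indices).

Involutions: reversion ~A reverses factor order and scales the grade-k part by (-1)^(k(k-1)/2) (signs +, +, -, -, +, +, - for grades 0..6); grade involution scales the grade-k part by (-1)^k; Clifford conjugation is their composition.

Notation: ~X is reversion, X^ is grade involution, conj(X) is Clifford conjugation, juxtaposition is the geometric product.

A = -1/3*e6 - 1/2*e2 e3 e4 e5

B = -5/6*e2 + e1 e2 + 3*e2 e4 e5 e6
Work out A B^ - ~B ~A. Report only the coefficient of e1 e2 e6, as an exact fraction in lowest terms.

first term: 5/18*e2 e6 - 3/2*e3 e6 - 1/3*e1 e2 e6 + e2 e4 e5 + 5/12*e3 e4 e5 + 1/2*e1 e3 e4 e5
second term: 5/18*e2 e6 + 3/2*e3 e6 + 1/3*e1 e2 e6 - e2 e4 e5 + 5/12*e3 e4 e5 + 1/2*e1 e3 e4 e5
Answer: -2/3


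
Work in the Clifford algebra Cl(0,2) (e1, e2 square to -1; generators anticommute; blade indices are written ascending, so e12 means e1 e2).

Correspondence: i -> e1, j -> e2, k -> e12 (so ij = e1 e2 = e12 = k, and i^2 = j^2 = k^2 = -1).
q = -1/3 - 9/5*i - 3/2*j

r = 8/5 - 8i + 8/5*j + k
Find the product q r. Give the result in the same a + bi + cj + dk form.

In blades: q = -1/3 - 9/5*e1 - 3/2*e2, r = 8/5 - 8*e1 + 8/5*e2 + e12.
Distribute q over r term by term (generator squares from the signature, products reordered to ascending indices): (-1/3)*r = -8/15 + 8/3*e1 - 8/15*e2 - 1/3*e12; (-9/5*e1)*r = -72/5 - 72/25*e1 + 9/5*e2 - 72/25*e12; (-3/2*e2)*r = 12/5 - 3/2*e1 - 12/5*e2 - 12*e12.
Sum: -188/15 - 257/150*e1 - 17/15*e2 - 1141/75*e12; translating back through the correspondence:
Answer: -188/15 - 257/150*i - 17/15*j - 1141/75*k


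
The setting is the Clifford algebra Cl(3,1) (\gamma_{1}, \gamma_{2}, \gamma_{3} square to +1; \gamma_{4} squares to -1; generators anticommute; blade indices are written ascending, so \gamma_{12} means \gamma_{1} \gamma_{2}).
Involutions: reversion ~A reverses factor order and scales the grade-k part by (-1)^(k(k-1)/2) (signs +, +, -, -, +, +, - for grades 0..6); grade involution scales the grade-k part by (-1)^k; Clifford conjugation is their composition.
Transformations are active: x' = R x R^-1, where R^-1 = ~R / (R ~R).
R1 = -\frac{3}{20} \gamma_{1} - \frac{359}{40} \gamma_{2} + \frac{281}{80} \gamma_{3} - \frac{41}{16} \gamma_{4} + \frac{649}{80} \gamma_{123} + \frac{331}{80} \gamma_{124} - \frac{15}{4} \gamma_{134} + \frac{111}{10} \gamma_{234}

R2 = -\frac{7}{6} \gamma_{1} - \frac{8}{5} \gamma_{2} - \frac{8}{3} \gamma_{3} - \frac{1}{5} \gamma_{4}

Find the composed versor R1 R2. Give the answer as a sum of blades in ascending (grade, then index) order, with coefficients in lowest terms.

Distribute over the terms of R2 (each basis-blade product reordered to ascending indices, repeated generators contracted through their squares):
R1 (-\frac{7}{6} \gamma_{1}) = \frac{7}{40} - \frac{2513}{240} \gamma_{12} + \frac{1967}{480} \gamma_{13} - \frac{287}{96} \gamma_{14} - \frac{4543}{480} \gamma_{23} - \frac{2317}{480} \gamma_{24} + \frac{35}{8} \gamma_{34} + \frac{259}{20} \gamma_{1234}
R1 (-\frac{8}{5} \gamma_{2}) = \frac{359}{25} + \frac{6}{25} \gamma_{12} + \frac{649}{50} \gamma_{13} + \frac{331}{50} \gamma_{14} + \frac{281}{50} \gamma_{23} - \frac{41}{10} \gamma_{24} - \frac{444}{25} \gamma_{34} + 6 \gamma_{1234}
R1 (-\frac{8}{3} \gamma_{3}) = -\frac{281}{30} - \frac{649}{30} \gamma_{12} + \frac{2}{5} \gamma_{13} - 10 \gamma_{14} + \frac{359}{15} \gamma_{23} + \frac{148}{5} \gamma_{24} - \frac{41}{6} \gamma_{34} + \frac{331}{30} \gamma_{1234}
R1 (-\frac{1}{5} \gamma_{4}) = -\frac{41}{80} + \frac{331}{400} \gamma_{12} - \frac{3}{4} \gamma_{13} + \frac{3}{100} \gamma_{14} + \frac{111}{50} \gamma_{23} + \frac{359}{200} \gamma_{24} - \frac{281}{400} \gamma_{34} - \frac{649}{400} \gamma_{1234}
Summing the partial products and collecting blades:
Answer: \frac{5587}{1200} - \frac{9311}{300} \gamma_{12} + \frac{40147}{2400} \gamma_{13} - \frac{3043}{480} \gamma_{14} + \frac{17847}{800} \gamma_{23} + \frac{53923}{2400} \gamma_{24} - \frac{5021}{240} \gamma_{34} + \frac{34033}{1200} \gamma_{1234}


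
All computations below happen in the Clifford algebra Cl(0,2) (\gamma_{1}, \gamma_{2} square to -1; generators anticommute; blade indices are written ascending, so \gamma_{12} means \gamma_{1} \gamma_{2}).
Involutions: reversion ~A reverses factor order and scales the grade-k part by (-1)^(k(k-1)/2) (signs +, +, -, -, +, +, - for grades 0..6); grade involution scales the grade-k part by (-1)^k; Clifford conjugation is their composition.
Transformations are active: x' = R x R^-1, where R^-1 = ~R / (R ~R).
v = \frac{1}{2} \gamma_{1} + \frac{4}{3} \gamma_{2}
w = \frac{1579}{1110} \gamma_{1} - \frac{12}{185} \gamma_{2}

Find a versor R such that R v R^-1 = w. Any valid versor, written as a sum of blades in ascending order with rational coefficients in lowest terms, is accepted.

Since q(v) = q(w) = -\frac{73}{36}, the sum R = v + w = \frac{1067}{555} \gamma_{1} + \frac{704}{555} \gamma_{2} does the job whenever invertible.
Answer: \frac{1067}{555} \gamma_{1} + \frac{704}{555} \gamma_{2}


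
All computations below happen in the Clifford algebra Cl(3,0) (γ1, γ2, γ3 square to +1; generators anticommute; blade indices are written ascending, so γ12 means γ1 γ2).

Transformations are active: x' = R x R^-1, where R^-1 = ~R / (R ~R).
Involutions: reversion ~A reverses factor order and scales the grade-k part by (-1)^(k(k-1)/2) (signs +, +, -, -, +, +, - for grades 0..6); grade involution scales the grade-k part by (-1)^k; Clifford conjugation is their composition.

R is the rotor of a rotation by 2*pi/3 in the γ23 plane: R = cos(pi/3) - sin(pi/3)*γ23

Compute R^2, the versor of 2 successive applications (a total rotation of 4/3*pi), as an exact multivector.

The rotor phase is half the rotation angle and phases add under composition, so 2 steps in the γ23 plane accumulate phase 2*(pi/3) = 2*pi/3: R^2 = cos(2*pi/3) - sin(2*pi/3)*γ23.
cos(2*pi/3) = -1/2 and sin(2*pi/3) = sqrt(3)/2, so R^2 = -1/2 - sqrt(3)/2*γ23. The net rotation is 4/3*pi; the rotor keeps the half-angle phase exactly.
Answer: -1/2 - sqrt(3)/2*γ23


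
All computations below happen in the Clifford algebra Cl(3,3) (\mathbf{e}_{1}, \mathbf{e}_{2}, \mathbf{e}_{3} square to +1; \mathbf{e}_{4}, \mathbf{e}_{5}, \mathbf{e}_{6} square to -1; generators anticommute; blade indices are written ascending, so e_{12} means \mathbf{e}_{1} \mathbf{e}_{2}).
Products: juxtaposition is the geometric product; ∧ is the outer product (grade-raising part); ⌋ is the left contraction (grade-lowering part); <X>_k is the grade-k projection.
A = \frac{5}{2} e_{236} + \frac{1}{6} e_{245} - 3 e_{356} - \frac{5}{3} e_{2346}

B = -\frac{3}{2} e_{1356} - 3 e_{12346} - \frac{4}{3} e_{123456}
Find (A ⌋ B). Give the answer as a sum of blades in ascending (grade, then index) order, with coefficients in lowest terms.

step 1: \frac{19}{2} e_{1} - \frac{15}{2} e_{14} - \frac{20}{9} e_{15} - 4 e_{124} - \frac{2}{9} e_{136} + \frac{10}{3} e_{145}
Answer: \frac{19}{2} e_{1} - \frac{15}{2} e_{14} - \frac{20}{9} e_{15} - 4 e_{124} - \frac{2}{9} e_{136} + \frac{10}{3} e_{145}


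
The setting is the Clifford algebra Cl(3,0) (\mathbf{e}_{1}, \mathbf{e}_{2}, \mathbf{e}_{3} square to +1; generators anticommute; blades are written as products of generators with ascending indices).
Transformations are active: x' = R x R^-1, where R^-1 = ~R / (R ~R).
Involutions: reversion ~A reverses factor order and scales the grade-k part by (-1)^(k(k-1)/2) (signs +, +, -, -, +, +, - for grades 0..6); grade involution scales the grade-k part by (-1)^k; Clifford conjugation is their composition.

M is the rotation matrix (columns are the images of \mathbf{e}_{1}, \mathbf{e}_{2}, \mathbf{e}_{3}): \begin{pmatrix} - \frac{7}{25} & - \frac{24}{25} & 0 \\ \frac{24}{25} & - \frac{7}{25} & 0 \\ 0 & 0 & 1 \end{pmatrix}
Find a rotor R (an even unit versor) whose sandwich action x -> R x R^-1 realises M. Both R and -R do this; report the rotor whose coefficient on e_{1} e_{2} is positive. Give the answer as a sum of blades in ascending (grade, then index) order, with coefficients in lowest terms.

Method: write R = a + b12*e_{1} e_{2} + b13*e_{1} e_{3} + b23*e_{2} e_{3} with a^2 + b12^2 + b13^2 + b23^2 = 1 (so R^-1 = ~R). Expanding the columns R e_j ~R gives tr M = 4a^2 - 1 and, from the antisymmetric part, M21 - M12 = -4a*b12, M13 - M31 = 4a*b13, M32 - M23 = -4a*b23.
Here tr M = \frac{11}{25}, so a^2 = (1 + tr M)/4 = \frac{9}{25} and a = ±\frac{3}{5}. Taking a = \frac{3}{5}: M21 - M12 = \frac{48}{25}, M13 - M31 = 0, M32 - M23 = 0, giving b12 = -\frac{4}{5}, b13 = 0, b23 = 0, i.e. R = \frac{3}{5} - \frac{4}{5} e_{1} e_{2}.
Its e_{1} e_{2} coefficient is negative, so report the other preimage -R.
Answer: -\frac{3}{5} + \frac{4}{5} e_{1} e_{2}. Recall the cover is two-to-one: with M of trace \frac{11}{25}, both preimages act alike, and the stated e_{1} e_{2} sign chooses the sheet.


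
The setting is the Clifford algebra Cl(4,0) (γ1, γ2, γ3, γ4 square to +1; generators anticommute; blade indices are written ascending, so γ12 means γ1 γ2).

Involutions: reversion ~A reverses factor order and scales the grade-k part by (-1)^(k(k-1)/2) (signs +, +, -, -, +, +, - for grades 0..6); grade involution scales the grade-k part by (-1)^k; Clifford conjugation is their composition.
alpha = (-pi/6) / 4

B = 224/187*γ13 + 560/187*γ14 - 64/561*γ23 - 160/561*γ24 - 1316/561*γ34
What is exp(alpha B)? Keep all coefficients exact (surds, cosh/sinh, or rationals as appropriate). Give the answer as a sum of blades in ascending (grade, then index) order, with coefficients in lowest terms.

B^2 term by term: the squares give (224/187)^2*(γ13)^2 + (560/187)^2*(γ14)^2 + (-64/561)^2*(γ23)^2 + (-160/561)^2*(γ24)^2 + (-1316/561)^2*(γ34)^2 = 50176/34969*(-1) + 313600/34969*(-1) + 4096/314721*(-1) + 25600/314721*(-1) + 1731856/314721*(-1) = -16 (each basis 2-blade squares to minus the product of its generators' squares); cross terms between blades sharing an index anticommute and cancel; the commuting (index-disjoint) pairs give grade-4 terms 2*c*c'*(blade product), which cancel blade by blade — γ1234: 71680/104907 - 71680/104907 = 0 — confirming B is simple. So B^2 = -16.
B^2 = -16 — since the square is negative, the closed form is circular: l = 4, alpha*l = -pi/6, so exp(alpha B) = cos(-pi/6) + (sin(-pi/6)/4)*B = sqrt(3)/2 + (-1/8)*B.
Answer: sqrt(3)/2 - 28/187*γ13 - 70/187*γ14 + 8/561*γ23 + 20/561*γ24 + 329/1122*γ34


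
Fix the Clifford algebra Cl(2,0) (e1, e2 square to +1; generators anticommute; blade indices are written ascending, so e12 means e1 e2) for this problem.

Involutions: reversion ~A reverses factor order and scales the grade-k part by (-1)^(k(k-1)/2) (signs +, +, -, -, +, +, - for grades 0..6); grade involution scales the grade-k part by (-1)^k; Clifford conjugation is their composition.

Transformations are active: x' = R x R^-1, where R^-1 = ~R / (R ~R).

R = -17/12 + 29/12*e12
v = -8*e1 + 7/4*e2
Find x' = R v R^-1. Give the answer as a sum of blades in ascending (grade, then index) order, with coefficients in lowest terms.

~R = -17/12 - 29/12*e12, and R ~R = 565/72, so R^-1 = ~R / (565/72).
R v = 249/16*e1 + 809/48*e2
Answer: 5381/2260*e1 - 4427/565*e2


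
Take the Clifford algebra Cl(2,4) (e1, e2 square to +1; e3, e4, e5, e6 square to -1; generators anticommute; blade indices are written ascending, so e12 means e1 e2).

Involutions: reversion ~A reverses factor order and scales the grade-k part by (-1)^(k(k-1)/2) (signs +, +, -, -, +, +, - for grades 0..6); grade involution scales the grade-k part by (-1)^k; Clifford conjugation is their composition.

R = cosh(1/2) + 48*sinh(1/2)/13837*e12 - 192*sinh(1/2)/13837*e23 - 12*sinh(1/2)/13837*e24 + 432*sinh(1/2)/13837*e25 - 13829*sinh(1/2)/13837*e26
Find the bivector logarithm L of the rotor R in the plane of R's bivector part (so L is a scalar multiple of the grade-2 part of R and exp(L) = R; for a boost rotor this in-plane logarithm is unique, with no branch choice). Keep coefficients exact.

The scalar part of R is cosh(1/2), giving the rapidity magnitude (cosh is even); the bivector part supplies orientation, its quotient by sinh of the rapidity is the plane, and L = rapidity * plane — unique in that plane, since flipping both signs leaves L unchanged.
Concretely: cosh(rapidity) = cosh(1/2) gives rapidity = ±1/2, and since rapidity/sinh(rapidity) is even the sign is immaterial: L = (rapidity/sinh(rapidity)) * <R>_2 = (1/(2*sinh(1/2))) * <R>_2.
Answer: 24/13837*e12 - 96/13837*e23 - 6/13837*e24 + 216/13837*e25 - 13829/27674*e26


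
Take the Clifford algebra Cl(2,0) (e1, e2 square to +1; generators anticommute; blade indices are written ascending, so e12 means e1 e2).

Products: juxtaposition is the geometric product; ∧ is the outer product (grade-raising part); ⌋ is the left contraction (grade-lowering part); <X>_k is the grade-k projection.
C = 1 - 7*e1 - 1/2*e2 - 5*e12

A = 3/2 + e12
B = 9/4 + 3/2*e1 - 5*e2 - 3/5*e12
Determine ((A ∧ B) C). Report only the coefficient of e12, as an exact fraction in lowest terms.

step 1: 27/8 + 9/4*e1 - 15/2*e2 + 27/20*e12
step 2: -15/8 - 1191/20*e1 - 879/80*e2 - 1383/20*e12
Answer: -1383/20


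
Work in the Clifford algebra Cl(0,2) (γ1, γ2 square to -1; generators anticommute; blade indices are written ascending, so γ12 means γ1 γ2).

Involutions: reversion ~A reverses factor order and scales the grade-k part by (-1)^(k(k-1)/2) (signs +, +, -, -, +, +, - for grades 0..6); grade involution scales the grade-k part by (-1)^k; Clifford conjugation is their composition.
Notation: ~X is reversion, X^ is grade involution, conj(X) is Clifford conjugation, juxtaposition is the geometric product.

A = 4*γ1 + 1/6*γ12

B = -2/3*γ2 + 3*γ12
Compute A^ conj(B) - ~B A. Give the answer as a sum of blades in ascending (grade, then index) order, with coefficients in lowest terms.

first term: 1/2 - 1/9*γ1 - 12*γ2 - 8/3*γ12
second term: 1/2 - 1/9*γ1 - 12*γ2 + 8/3*γ12
Answer: -16/3*γ12


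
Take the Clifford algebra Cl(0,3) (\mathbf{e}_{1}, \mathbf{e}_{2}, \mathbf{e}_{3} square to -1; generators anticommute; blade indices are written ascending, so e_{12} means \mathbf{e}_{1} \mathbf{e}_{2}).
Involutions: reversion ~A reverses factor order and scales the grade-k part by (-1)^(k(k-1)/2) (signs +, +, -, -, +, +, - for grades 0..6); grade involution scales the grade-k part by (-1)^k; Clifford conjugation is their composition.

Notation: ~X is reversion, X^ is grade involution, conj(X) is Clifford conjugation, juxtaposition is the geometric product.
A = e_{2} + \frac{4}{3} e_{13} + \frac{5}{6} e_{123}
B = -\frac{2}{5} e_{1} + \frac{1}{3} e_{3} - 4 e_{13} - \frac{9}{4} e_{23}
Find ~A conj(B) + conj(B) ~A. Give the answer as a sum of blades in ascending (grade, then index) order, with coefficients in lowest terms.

first term: \frac{16}{3} + \frac{103}{72} e_{1} - \frac{10}{3} e_{2} - \frac{167}{60} e_{3} - \frac{331}{90} e_{12} - 4 e_{123}
second term: \frac{16}{3} + \frac{167}{72} e_{1} - \frac{10}{3} e_{2} + \frac{167}{60} e_{3} + \frac{281}{90} e_{12} + \frac{2}{3} e_{23} - 4 e_{123}
Answer: \frac{32}{3} + \frac{15}{4} e_{1} - \frac{20}{3} e_{2} - \frac{5}{9} e_{12} + \frac{2}{3} e_{23} - 8 e_{123}
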